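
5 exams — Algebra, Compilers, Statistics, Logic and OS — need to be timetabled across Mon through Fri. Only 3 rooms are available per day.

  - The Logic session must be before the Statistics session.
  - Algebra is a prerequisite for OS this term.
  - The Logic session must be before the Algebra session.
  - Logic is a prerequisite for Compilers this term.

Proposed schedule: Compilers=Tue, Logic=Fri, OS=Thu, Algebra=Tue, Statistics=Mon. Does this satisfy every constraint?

Only 3 rooms are available per day — holds.
Logic is a prerequisite for Compilers this term — violated.
The Logic session must be before the Statistics session — violated.
The Logic session must be before the Algebra session — violated.
Algebra is a prerequisite for OS this term — holds.

No. The Logic session must be before the Statistics session is not satisfied.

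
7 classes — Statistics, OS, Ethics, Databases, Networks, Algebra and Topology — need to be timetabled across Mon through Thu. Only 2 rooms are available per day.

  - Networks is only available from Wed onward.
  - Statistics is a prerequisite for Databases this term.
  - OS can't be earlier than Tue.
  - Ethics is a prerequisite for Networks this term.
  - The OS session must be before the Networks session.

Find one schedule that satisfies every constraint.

Networks in Wed, OS in Tue, Topology in Thu, Ethics in Mon, Statistics in Mon, Databases in Tue, Algebra in Wed

Checking: Statistics(Mon) before Databases(Tue); Ethics(Mon) before Networks(Wed); OS(Tue) before Networks(Wed); OS=Tue in [Tue,Thu]; Networks=Wed in [Wed,Thu]; max 2 per day (cap 2).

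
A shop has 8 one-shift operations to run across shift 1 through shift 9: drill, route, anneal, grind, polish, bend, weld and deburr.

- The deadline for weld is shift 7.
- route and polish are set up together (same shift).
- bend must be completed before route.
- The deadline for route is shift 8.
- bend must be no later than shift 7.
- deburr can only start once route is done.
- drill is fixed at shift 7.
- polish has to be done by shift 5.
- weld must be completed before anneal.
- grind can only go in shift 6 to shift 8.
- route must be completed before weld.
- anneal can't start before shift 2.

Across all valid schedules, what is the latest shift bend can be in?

Bend's own window allows nothing later than shift 7; downstream work caps bend at shift 4.
bend at shift 4 is achievable: bend -> shift 4; drill -> shift 7; route -> shift 5; grind -> shift 6; anneal -> shift 7; deburr -> shift 6; polish -> shift 5; weld -> shift 6.

shift 4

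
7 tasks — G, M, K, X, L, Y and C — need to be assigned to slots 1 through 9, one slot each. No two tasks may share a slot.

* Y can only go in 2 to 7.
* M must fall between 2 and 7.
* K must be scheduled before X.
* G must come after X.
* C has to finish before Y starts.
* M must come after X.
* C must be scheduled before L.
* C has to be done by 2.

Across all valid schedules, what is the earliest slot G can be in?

4

Precedence pushes G to at least 3.
G at 4 is achievable: K in 2; L in 7; X in 3; Y in 6; C in 1; M in 5; G in 4.
Nothing earlier works — the capacity limit rule out every slot before 4.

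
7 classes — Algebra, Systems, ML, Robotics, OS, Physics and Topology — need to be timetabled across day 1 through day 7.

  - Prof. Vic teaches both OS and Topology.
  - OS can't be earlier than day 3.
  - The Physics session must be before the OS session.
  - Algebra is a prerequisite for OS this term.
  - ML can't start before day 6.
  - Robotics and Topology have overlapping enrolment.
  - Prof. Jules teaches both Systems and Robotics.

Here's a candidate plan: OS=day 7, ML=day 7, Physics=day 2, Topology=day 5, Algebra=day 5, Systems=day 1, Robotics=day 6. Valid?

Yes

OS can't be earlier than day 3 — holds.
ML can't start before day 6 — holds.
Robotics and Topology have overlapping enrolment — holds.
Prof. Jules teaches both Systems and Robotics — holds.
The Physics session must be before the OS session — holds.
Prof. Vic teaches both OS and Topology — holds.
Algebra is a prerequisite for OS this term — holds.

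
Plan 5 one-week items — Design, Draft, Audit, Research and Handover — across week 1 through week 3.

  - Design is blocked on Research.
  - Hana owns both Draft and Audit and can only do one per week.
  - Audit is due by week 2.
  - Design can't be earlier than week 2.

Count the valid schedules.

36

Splitting on Design: it can be week 2 (12), week 3 (24). Listing each branch's schedules as (Draft, Audit, Research, Handover) by week number:
Design=week 2: (1,2,1,1) (1,2,1,2) (1,2,1,3) (2,1,1,1) (2,1,1,2) (2,1,1,3) (3,1,1,1) (3,1,1,2) (3,1,1,3) (3,2,1,1) (3,2,1,2) (3,2,1,3) — 12.
Design=week 3: (1,2,1,1) (1,2,1,2) (1,2,1,3) (1,2,2,1) (1,2,2,2) (1,2,2,3) (2,1,1,1) (2,1,1,2) (2,1,1,3) (2,1,2,1) (2,1,2,2) (2,1,2,3) (3,1,1,1) (3,1,1,2) (3,1,1,3) (3,1,2,1) (3,1,2,2) (3,1,2,3) (3,2,1,1) (3,2,1,2) (3,2,1,3) (3,2,2,1) (3,2,2,2) (3,2,2,3) — 24.
Summing: 12 + 24 = 36.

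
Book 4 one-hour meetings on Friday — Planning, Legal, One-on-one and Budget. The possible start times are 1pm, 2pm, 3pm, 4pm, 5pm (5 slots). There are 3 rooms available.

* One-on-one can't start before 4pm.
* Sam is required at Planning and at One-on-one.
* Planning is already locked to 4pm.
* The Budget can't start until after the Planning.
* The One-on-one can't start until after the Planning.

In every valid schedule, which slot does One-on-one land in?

5pm

One-on-one's window is 4pm–5pm.
Planning is fixed at 4pm, and One-on-one can't share a slot with Planning.
So One-on-one must be 5pm.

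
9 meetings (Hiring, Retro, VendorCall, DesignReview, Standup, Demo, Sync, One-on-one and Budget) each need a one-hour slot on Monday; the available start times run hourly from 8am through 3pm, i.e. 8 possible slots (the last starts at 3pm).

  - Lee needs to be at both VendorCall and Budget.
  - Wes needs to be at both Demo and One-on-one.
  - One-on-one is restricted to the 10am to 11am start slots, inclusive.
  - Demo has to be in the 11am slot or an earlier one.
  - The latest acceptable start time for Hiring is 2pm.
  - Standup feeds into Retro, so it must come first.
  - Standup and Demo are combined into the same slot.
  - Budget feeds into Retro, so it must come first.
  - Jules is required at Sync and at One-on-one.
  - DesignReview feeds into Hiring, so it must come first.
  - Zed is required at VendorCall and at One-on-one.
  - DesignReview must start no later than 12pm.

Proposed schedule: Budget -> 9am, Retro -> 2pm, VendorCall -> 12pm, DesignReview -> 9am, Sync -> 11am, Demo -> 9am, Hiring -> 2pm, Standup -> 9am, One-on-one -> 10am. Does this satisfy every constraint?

Valid

DesignReview feeds into Hiring, so it must come first — holds.
Standup and Demo are combined into the same slot — holds.
The latest acceptable start time for Hiring is 2pm — holds.
Demo has to be in the 11am slot or an earlier one — holds.
Jules is required at Sync and at One-on-one — holds.
DesignReview must start no later than 12pm — holds.
One-on-one is restricted to the 10am to 11am start slots, inclusive — holds.
Standup feeds into Retro, so it must come first — holds.
Zed is required at VendorCall and at One-on-one — holds.
Wes needs to be at both Demo and One-on-one — holds.
Lee needs to be at both VendorCall and Budget — holds.
Budget feeds into Retro, so it must come first — holds.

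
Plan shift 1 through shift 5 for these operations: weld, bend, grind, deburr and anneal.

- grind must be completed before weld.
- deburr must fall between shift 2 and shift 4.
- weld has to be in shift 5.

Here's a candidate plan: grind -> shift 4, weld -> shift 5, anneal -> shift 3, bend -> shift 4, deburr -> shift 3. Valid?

Yes

grind must be completed before weld — holds.
weld has to be in shift 5 — holds.
deburr must fall between shift 2 and shift 4 — holds.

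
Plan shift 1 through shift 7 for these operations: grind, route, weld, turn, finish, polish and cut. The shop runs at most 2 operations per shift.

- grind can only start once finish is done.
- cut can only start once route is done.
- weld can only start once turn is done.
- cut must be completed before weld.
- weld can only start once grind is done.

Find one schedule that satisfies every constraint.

grind -> shift 2, finish -> shift 1, weld -> shift 4, polish -> shift 3, route -> shift 1, cut -> shift 2, turn -> shift 3

Checking: finish(shift 1) before grind(shift 2); grind(shift 2) before weld(shift 4); cut(shift 2) before weld(shift 4); route(shift 1) before cut(shift 2); turn(shift 3) before weld(shift 4); max 2 per shift (cap 2).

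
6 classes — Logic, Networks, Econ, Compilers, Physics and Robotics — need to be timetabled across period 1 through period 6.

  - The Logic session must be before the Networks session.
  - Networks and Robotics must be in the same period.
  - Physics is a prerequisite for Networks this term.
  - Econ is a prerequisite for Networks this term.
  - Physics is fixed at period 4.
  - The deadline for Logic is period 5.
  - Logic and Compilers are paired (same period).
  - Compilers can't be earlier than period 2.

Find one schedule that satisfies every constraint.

Physics=period 4; Compilers=period 2; Networks=period 5; Robotics=period 5; Econ=period 1; Logic=period 2

Checking: Logic(period 2) before Networks(period 5); Econ(period 1) before Networks(period 5); Physics(period 4) before Networks(period 5); Networks = Robotics = period 5; Logic = Compilers = period 2; Compilers=period 2 in [period 2,period 6]; Physics=period 4 in [period 4,period 4]; Logic=period 2 in [period 1,period 5].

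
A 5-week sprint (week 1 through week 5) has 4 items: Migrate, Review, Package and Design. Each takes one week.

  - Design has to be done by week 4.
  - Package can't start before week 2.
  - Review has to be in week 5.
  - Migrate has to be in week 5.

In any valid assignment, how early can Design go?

week 1

Design's own window allows nothing later than week 4.
Design at week 1 is achievable: Package -> week 2, Design -> week 1, Review -> week 5, Migrate -> week 5.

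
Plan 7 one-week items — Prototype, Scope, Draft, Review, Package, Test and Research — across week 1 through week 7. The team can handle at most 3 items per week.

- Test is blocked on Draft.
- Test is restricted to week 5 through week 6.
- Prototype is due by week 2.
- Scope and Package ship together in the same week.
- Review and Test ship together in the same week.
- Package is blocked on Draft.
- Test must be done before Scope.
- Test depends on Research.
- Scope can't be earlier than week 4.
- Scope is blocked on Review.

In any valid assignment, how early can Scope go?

week 6

Scope is available from week 4; precedence pushes Scope to at least week 6.
Scope at week 6 is achievable: Review in week 5; Prototype in week 1; Draft in week 1; Scope in week 6; Package in week 6; Research in week 1; Test in week 5.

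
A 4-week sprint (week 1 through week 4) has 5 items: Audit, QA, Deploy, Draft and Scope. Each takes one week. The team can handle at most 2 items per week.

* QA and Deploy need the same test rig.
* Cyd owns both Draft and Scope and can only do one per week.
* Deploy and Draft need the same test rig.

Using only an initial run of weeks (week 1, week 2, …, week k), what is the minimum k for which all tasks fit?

3

With at most 2 per week and 5 tasks, at least 3 weeks are needed.
3 works (last occupied week: week 3): for example Deploy -> week 2; Draft -> week 3; QA -> week 1; Scope -> week 2; Audit -> week 1.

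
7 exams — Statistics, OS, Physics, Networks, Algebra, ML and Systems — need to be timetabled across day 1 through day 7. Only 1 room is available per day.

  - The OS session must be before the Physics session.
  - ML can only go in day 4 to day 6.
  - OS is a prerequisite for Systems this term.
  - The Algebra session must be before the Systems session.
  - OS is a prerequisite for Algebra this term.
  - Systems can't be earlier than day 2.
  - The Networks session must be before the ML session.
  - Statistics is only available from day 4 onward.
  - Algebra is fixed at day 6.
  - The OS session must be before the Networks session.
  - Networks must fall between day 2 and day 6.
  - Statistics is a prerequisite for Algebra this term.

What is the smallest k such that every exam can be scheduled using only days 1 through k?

7 days

The precedence chain requires at least 3 distinct days.
With at most 1 per day and 7 exams, at least 7 days are needed.
Propagating the time windows through the other constraints, Systems can't land before day 7, so the schedule must run through at least day 7.
7 works (last occupied day: day 7): for example Statistics=day 5; Networks=day 2; Physics=day 3; Algebra=day 6; Systems=day 7; OS=day 1; ML=day 4.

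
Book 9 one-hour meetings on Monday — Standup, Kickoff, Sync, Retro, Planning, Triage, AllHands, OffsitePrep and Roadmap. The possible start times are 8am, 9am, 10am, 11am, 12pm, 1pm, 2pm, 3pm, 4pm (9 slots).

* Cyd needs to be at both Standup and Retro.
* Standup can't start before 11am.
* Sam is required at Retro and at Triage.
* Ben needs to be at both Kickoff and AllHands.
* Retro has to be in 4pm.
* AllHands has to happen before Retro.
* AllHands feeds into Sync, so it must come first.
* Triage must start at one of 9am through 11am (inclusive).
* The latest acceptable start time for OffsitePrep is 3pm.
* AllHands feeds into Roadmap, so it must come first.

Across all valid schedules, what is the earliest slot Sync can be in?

9am

Precedence pushes Sync to at least 9am.
Sync at 9am is achievable: Sync in 9am; Retro in 4pm; Kickoff in 9am; Planning in 8am; Standup in 11am; Roadmap in 9am; AllHands in 8am; Triage in 9am; OffsitePrep in 8am.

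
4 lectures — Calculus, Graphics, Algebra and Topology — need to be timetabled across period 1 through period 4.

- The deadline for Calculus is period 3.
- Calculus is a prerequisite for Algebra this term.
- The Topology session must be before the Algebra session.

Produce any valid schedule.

Topology -> period 1, Calculus -> period 1, Graphics -> period 1, Algebra -> period 2

Checking: Topology(period 1) before Algebra(period 2); Calculus(period 1) before Algebra(period 2); Calculus=period 1 in [period 1,period 3].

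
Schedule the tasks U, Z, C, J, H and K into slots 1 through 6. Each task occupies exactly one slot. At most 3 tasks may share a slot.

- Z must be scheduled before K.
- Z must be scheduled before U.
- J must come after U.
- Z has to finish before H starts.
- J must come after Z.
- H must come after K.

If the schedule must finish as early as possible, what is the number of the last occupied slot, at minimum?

The precedence chain requires at least 3 distinct slots.
With at most 3 per slot and 6 tasks, at least 2 slots are needed.
3 works (last occupied slot: 3): for example Z in 1; U in 2; K in 2; H in 3; C in 1; J in 3.

slot 3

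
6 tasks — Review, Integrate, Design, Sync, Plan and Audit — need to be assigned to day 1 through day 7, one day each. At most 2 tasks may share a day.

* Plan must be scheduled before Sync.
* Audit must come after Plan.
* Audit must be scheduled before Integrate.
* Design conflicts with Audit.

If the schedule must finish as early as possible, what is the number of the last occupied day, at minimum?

The precedence chain requires at least 3 distinct days.
With at most 2 per day and 6 tasks, at least 3 days are needed.
3 works (last occupied day: day 3): for example Design in day 3; Plan in day 1; Audit in day 2; Review in day 1; Integrate in day 3; Sync in day 2.

day 3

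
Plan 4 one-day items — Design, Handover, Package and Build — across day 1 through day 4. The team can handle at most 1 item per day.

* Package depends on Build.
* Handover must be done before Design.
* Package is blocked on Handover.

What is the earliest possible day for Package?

day 3

Precedence pushes Package to at least day 2.
Package at day 3 is achievable: Package in day 3, Design in day 4, Handover in day 1, Build in day 2.
Nothing earlier works — the capacity limit rule out every day before day 3.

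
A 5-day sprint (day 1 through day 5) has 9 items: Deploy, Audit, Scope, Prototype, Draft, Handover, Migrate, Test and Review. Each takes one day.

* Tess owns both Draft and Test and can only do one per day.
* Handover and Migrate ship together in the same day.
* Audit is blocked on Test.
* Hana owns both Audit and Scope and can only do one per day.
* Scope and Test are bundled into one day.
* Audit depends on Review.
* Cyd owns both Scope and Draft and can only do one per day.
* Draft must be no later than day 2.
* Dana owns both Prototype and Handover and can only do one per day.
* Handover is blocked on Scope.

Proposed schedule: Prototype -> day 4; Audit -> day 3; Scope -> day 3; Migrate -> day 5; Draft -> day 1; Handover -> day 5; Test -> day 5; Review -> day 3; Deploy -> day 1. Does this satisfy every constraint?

Scope and Test are bundled into one day — violated.
Tess owns both Draft and Test and can only do one per day — holds.
Handover and Migrate ship together in the same day — holds.
Handover is blocked on Scope — holds.
Draft must be no later than day 2 — holds.
Hana owns both Audit and Scope and can only do one per day — violated.
Dana owns both Prototype and Handover and can only do one per day — holds.
Audit is blocked on Test — violated.
Audit depends on Review — violated.
Cyd owns both Scope and Draft and can only do one per day — holds.

No. Audit is blocked on Test is not satisfied.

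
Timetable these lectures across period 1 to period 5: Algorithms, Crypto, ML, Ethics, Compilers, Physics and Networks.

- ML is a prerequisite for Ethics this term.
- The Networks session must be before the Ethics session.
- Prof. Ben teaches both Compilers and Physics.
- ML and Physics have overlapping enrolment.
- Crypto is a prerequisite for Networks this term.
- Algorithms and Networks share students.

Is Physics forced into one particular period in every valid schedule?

Physics can be period 1 (e.g. Ethics -> period 3; Physics -> period 1; Compilers -> period 2; Networks -> period 2; Algorithms -> period 1; ML -> period 2; Crypto -> period 1) or period 2 (e.g. Crypto in period 1; Algorithms in period 1; Compilers in period 1; Networks in period 2; ML in period 1; Ethics in period 3; Physics in period 2).

No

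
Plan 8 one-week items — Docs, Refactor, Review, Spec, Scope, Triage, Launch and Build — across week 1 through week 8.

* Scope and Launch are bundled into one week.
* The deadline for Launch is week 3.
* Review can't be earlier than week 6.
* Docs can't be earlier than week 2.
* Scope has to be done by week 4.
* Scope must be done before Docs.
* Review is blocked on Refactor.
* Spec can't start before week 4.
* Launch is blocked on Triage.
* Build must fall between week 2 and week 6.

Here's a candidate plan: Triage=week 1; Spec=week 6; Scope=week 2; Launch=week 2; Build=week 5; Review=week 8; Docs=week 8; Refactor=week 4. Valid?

Valid

Review is blocked on Refactor — holds.
Launch is blocked on Triage — holds.
Spec can't start before week 4 — holds.
Docs can't be earlier than week 2 — holds.
Scope has to be done by week 4 — holds.
Review can't be earlier than week 6 — holds.
Scope must be done before Docs — holds.
The deadline for Launch is week 3 — holds.
Scope and Launch are bundled into one week — holds.
Build must fall between week 2 and week 6 — holds.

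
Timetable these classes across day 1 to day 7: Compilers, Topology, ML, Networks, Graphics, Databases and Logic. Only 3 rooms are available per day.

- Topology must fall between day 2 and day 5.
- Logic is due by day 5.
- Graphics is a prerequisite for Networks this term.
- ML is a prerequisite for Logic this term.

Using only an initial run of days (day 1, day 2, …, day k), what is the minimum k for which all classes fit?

3 days

The precedence chain requires at least 2 distinct days.
With at most 3 per day and 7 classes, at least 3 days are needed.
3 works (last occupied day: day 3): for example Compilers=day 1, Topology=day 2, Databases=day 3, Graphics=day 1, Logic=day 2, ML=day 1, Networks=day 2.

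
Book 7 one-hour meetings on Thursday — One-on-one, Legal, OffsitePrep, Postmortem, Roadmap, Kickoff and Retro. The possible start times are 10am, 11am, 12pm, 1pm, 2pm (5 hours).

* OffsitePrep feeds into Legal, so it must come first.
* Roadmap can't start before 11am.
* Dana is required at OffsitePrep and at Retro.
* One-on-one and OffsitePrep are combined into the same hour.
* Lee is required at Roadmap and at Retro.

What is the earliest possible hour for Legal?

Precedence pushes Legal to at least 11am.
Legal at 11am is achievable: Retro -> 12pm, Postmortem -> 10am, One-on-one -> 10am, Roadmap -> 11am, OffsitePrep -> 10am, Legal -> 11am, Kickoff -> 10am.

11am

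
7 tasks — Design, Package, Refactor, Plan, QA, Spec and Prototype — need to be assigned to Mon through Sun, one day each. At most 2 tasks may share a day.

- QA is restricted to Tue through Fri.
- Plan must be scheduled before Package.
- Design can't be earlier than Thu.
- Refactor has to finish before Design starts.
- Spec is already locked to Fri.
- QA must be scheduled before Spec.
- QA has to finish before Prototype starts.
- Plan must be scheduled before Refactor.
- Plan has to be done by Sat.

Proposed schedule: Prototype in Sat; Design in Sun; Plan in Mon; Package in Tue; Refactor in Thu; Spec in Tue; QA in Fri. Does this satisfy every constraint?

Invalid. QA must be scheduled before Spec.

QA must be scheduled before Spec — violated.
At most 2 tasks may share a day — holds.
Spec is already locked to Fri — violated.
Plan has to be done by Sat — holds.
QA is restricted to Tue through Fri — holds.
Design can't be earlier than Thu — holds.
Plan must be scheduled before Refactor — holds.
QA has to finish before Prototype starts — holds.
Plan must be scheduled before Package — holds.
Refactor has to finish before Design starts — holds.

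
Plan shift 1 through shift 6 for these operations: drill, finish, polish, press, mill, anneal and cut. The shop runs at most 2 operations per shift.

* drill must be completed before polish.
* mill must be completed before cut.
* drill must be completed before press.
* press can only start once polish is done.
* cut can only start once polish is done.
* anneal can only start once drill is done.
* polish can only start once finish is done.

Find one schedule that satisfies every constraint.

drill -> shift 1; mill -> shift 2; anneal -> shift 4; polish -> shift 2; cut -> shift 3; finish -> shift 1; press -> shift 3

Checking: drill(shift 1) before anneal(shift 4); polish(shift 2) before press(shift 3); mill(shift 2) before cut(shift 3); finish(shift 1) before polish(shift 2); drill(shift 1) before polish(shift 2); polish(shift 2) before cut(shift 3); drill(shift 1) before press(shift 3); max 2 per shift (cap 2).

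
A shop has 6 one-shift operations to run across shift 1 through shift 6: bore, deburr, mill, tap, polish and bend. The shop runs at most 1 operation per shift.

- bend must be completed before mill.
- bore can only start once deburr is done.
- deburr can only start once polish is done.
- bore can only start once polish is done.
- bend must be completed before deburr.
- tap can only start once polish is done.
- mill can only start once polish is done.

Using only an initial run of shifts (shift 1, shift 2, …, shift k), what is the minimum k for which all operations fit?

6

The precedence chain requires at least 3 distinct shifts.
With at most 1 per shift and 6 operations, at least 6 shifts are needed.
6 works (last occupied shift: shift 6): for example bend in shift 2, tap in shift 6, polish in shift 1, deburr in shift 3, mill in shift 5, bore in shift 4.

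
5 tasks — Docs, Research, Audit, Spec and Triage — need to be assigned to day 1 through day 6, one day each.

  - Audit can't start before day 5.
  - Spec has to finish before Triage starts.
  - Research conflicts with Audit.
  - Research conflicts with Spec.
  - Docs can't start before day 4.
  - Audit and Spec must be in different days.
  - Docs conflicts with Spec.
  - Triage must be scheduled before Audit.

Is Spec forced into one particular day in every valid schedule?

No

Spec can be day 1 (e.g. Audit=day 5, Docs=day 4, Triage=day 2, Spec=day 1, Research=day 2) or day 2 (e.g. Triage=day 3; Spec=day 2; Research=day 1; Docs=day 4; Audit=day 5).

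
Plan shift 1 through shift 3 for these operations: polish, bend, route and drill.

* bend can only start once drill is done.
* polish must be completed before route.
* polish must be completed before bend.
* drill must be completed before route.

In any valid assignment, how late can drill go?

Downstream work caps drill at shift 2.
drill at shift 2 is achievable: bend -> shift 3, drill -> shift 2, polish -> shift 1, route -> shift 3.

shift 2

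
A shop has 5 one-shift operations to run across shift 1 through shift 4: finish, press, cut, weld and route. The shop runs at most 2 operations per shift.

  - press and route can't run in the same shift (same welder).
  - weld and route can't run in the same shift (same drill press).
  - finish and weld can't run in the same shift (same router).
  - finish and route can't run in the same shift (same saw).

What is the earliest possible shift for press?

shift 1

press at shift 1 is achievable: finish=shift 1; route=shift 3; press=shift 1; cut=shift 2; weld=shift 2.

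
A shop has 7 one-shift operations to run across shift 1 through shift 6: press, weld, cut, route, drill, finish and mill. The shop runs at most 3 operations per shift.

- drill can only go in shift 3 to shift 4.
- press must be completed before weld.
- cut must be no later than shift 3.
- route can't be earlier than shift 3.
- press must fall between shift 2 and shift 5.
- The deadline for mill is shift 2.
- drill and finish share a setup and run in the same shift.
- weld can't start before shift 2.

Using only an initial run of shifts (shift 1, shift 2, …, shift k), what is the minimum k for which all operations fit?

4 shifts

The precedence chain requires at least 2 distinct shifts.
With at most 3 per shift and 7 operations, at least 3 shifts are needed.
route can't be placed before shift 3, so the schedule must run through at least shift 3.
Could 3 shifts be enough, i.e. nothing placed later than shift 3? No: press's window within 3 shifts is {shift 2, shift 3}; weld's window within 3 shifts is {shift 2, shift 3}; route's window within 3 shifts is {shift 3}; drill's window within 3 shifts is {shift 3}; weld must come after press (at shift 2 or later) → {shift 3}; finish must be in the same shift as drill (in {shift 3}) → {shift 3}; that puts weld, route, drill and finish all in shift 3 — more than 3 per shift.
So 3 shifts is not enough.
4 works (last occupied shift: shift 4): for example route=shift 3; finish=shift 3; drill=shift 3; press=shift 2; cut=shift 1; mill=shift 1; weld=shift 4.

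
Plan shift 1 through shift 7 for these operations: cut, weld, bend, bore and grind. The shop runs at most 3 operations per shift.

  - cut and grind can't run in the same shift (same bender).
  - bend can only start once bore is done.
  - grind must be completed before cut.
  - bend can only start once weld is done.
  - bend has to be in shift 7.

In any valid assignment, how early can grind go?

Downstream work caps grind at shift 6.
grind at shift 1 is achievable: grind=shift 1, bend=shift 7, weld=shift 1, cut=shift 2, bore=shift 1.

shift 1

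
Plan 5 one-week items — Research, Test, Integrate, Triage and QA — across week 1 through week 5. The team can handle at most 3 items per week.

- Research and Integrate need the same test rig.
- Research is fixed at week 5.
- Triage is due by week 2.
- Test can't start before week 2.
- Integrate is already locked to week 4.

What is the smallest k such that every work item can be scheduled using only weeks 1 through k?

5

With at most 3 per week and 5 work items, at least 2 weeks are needed.
Research can't be placed before week 5, so the schedule must run through at least week 5.
5 works (last occupied week: week 5): for example Research in week 5, QA in week 1, Test in week 2, Triage in week 1, Integrate in week 4.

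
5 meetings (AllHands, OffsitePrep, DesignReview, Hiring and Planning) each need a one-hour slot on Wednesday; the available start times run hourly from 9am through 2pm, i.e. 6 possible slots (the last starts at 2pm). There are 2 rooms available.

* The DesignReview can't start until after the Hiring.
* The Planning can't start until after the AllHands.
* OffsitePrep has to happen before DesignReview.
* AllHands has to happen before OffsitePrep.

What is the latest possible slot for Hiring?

1pm

Downstream work caps Hiring at 1pm.
Hiring at 1pm is achievable: Hiring -> 1pm; AllHands -> 9am; Planning -> 10am; DesignReview -> 2pm; OffsitePrep -> 10am.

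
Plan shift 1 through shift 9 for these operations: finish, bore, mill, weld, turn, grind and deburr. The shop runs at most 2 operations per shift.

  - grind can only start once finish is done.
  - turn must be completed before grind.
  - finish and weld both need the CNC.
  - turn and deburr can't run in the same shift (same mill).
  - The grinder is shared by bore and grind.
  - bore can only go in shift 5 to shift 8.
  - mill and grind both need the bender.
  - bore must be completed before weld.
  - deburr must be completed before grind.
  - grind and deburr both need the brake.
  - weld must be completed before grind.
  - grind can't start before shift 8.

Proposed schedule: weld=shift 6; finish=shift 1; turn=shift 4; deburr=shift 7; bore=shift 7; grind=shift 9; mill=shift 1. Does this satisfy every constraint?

No. bore must be completed before weld is not satisfied.

grind can't start before shift 8 — holds.
mill and grind both need the bender — holds.
The grinder is shared by bore and grind — holds.
The shop runs at most 2 operations per shift — holds.
turn and deburr can't run in the same shift (same mill) — holds.
bore can only go in shift 5 to shift 8 — holds.
bore must be completed before weld — violated.
deburr must be completed before grind — holds.
turn must be completed before grind — holds.
grind and deburr both need the brake — holds.
grind can only start once finish is done — holds.
finish and weld both need the CNC — holds.
weld must be completed before grind — holds.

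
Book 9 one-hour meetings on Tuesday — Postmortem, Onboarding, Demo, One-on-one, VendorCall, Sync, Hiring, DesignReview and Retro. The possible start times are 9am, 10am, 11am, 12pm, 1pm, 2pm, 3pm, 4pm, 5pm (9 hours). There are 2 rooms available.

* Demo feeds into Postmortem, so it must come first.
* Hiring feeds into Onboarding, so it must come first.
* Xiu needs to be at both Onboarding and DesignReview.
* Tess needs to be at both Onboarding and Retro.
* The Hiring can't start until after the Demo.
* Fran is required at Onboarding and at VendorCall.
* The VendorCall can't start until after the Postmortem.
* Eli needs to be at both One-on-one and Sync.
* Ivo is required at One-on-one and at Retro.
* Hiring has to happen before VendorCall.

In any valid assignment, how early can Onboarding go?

11am

Precedence pushes Onboarding to at least 11am.
Onboarding at 11am is achievable: DesignReview -> 12pm, VendorCall -> 12pm, Retro -> 1pm, Demo -> 9am, Sync -> 11am, Postmortem -> 10am, One-on-one -> 9am, Hiring -> 10am, Onboarding -> 11am.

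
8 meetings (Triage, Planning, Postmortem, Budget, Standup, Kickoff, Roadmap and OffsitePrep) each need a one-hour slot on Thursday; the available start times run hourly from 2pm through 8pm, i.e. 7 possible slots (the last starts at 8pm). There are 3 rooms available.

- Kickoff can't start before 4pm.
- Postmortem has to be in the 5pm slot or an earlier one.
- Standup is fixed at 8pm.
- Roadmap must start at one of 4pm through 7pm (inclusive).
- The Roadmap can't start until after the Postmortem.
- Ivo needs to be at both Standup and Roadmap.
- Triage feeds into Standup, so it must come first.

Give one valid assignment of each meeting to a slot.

Planning in 2pm, Triage in 2pm, Standup in 8pm, Roadmap in 4pm, Kickoff in 4pm, Postmortem in 2pm, Budget in 3pm, OffsitePrep in 3pm

Checking: Triage(2pm) before Standup(8pm); Postmortem(2pm) before Roadmap(4pm); Standup(8pm) != Roadmap(4pm); Standup=8pm in [8pm,8pm]; Roadmap=4pm in [4pm,7pm]; Kickoff=4pm in [4pm,8pm]; Postmortem=2pm in [2pm,5pm]; max 3 per slot (cap 3).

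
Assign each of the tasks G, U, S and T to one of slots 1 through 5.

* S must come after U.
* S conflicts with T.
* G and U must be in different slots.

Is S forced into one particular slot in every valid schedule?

S can be 2 (e.g. S -> 2; U -> 1; T -> 1; G -> 2) or 3 (e.g. T -> 1, G -> 2, U -> 1, S -> 3).

No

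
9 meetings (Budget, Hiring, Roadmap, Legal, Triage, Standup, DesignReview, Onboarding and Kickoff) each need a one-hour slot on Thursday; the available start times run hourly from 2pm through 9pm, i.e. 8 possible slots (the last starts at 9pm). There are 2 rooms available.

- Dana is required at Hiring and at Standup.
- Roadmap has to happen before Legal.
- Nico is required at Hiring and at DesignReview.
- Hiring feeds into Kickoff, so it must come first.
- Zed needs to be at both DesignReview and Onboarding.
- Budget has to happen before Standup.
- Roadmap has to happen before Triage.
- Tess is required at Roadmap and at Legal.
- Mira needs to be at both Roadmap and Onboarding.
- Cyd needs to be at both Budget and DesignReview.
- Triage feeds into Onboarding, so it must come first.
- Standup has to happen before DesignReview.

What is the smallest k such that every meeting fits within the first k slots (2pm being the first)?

The precedence chain requires at least 3 distinct slots.
With at most 2 per slot and 9 meetings, at least 5 slots are needed.
5 works (last occupied slot: 6pm): for example Budget -> 2pm; Kickoff -> 5pm; Triage -> 3pm; Roadmap -> 2pm; Onboarding -> 6pm; Standup -> 3pm; DesignReview -> 5pm; Hiring -> 4pm; Legal -> 4pm.

5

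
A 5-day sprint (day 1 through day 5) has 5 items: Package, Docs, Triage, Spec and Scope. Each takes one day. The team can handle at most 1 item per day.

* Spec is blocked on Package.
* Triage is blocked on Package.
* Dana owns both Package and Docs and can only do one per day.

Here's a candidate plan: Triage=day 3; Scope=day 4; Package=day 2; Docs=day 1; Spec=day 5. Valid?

Valid

Spec is blocked on Package — holds.
Triage is blocked on Package — holds.
Dana owns both Package and Docs and can only do one per day — holds.
The team can handle at most 1 item per day — holds.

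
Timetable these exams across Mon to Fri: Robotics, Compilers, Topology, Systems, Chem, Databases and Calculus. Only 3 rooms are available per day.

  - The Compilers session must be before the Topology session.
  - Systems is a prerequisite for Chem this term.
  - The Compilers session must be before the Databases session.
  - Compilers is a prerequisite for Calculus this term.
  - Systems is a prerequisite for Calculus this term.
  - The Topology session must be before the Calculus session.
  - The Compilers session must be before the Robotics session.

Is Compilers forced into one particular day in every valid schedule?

Compilers can be Mon (e.g. Databases -> Wed, Compilers -> Mon, Calculus -> Wed, Chem -> Tue, Systems -> Mon, Topology -> Tue, Robotics -> Tue) or Tue (e.g. Robotics=Wed, Topology=Wed, Chem=Tue, Compilers=Tue, Calculus=Thu, Databases=Wed, Systems=Mon).

No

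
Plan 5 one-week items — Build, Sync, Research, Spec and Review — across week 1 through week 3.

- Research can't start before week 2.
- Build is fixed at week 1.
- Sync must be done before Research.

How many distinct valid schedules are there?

27

Splitting on Sync: it can be week 1 (18), week 2 (9). Listing each branch's schedules as (Build, Research, Spec, Review) by week number:
Sync=week 1: (1,2,1,1) (1,2,1,2) (1,2,1,3) (1,2,2,1) (1,2,2,2) (1,2,2,3) (1,2,3,1) (1,2,3,2) (1,2,3,3) (1,3,1,1) (1,3,1,2) (1,3,1,3) (1,3,2,1) (1,3,2,2) (1,3,2,3) (1,3,3,1) (1,3,3,2) (1,3,3,3) — 18.
Sync=week 2: (1,3,1,1) (1,3,1,2) (1,3,1,3) (1,3,2,1) (1,3,2,2) (1,3,2,3) (1,3,3,1) (1,3,3,2) (1,3,3,3) — 9.
Summing: 18 + 9 = 27.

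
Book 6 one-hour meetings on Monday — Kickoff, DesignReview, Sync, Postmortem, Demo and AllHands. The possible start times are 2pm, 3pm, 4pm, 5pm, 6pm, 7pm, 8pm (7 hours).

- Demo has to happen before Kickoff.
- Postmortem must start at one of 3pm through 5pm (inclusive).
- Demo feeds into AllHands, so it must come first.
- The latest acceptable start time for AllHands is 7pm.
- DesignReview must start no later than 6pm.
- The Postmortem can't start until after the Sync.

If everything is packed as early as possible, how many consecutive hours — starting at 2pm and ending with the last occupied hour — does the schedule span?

The precedence chain requires at least 2 distinct hours.
2 works (last occupied hour: 3pm): for example DesignReview in 2pm, Postmortem in 3pm, AllHands in 3pm, Demo in 2pm, Kickoff in 3pm, Sync in 2pm.

2 hours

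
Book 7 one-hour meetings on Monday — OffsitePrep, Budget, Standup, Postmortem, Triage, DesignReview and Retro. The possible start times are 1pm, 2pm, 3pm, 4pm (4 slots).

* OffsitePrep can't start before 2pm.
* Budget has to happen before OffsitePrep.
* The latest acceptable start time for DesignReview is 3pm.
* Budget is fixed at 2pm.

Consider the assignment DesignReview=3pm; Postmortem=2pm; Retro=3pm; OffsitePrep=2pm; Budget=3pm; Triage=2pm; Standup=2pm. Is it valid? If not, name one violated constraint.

Invalid. Budget has to happen before OffsitePrep.

Budget has to happen before OffsitePrep — violated.
OffsitePrep can't start before 2pm — holds.
The latest acceptable start time for DesignReview is 3pm — holds.
Budget is fixed at 2pm — violated.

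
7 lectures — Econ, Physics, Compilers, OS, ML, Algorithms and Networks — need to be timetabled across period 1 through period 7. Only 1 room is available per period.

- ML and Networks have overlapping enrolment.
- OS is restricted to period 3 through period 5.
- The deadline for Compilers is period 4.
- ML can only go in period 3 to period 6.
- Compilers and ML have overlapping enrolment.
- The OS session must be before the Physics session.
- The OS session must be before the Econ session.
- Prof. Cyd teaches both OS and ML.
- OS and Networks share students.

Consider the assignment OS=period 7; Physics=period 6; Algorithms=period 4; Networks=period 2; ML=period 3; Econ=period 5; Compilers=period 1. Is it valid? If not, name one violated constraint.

Prof. Cyd teaches both OS and ML — holds.
OS and Networks share students — holds.
Compilers and ML have overlapping enrolment — holds.
Only 1 room is available per period — holds.
The OS session must be before the Physics session — violated.
ML and Networks have overlapping enrolment — holds.
OS is restricted to period 3 through period 5 — violated.
The OS session must be before the Econ session — violated.
ML can only go in period 3 to period 6 — holds.
The deadline for Compilers is period 4 — holds.

No — it violates: The OS session must be before the Econ session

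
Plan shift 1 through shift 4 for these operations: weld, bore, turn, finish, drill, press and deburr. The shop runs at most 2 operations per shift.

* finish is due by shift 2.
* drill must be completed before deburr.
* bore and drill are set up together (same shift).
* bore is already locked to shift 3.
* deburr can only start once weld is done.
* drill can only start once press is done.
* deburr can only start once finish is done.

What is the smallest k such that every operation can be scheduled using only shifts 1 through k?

4

The precedence chain requires at least 3 distinct shifts.
With at most 2 per shift and 7 operations, at least 4 shifts are needed.
Propagating the time windows through the other constraints, deburr can't land before shift 4, so the schedule must run through at least shift 4.
4 works (last occupied shift: shift 4): for example weld=shift 1, drill=shift 3, bore=shift 3, deburr=shift 4, press=shift 2, turn=shift 2, finish=shift 1.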